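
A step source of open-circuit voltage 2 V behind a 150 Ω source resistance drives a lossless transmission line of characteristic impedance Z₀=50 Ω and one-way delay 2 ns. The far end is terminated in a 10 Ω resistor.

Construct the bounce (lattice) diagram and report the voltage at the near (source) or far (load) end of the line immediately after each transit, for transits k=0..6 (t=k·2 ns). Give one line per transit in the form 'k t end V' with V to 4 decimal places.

0 0 source 0.5000
1 2 load 0.1667
2 4 source 0.0000
3 6 load 0.1111
4 8 source 0.1667
5 10 load 0.1296
6 12 source 0.1111

Γ_L=-0.666667, Γ_S=0.500000; launch V₁=2·50/200=0.500000
k=0 src: V=0.5000
k=1 load: inc=0.500000, refl=0.500000·-0.666667=-0.3333; V=0.000000+0.500000+-0.333333=0.1667
k=2 src: inc=-0.333333, refl=-0.333333·0.500000=-0.1667; V=0.500000+-0.333333+-0.166667=0.0000
k=3 load: inc=-0.166667, refl=-0.166667·-0.666667=0.1111; V=0.166667+-0.166667+0.111111=0.1111
k=4 src: inc=0.111111, refl=0.111111·0.500000=0.0556; V=0.000000+0.111111+0.055556=0.1667
k=5 load: inc=0.055556, refl=0.055556·-0.666667=-0.0370; V=0.111111+0.055556+-0.037037=0.1296
k=6 src: inc=-0.037037, refl=-0.037037·0.500000=-0.0185; V=0.166667+-0.037037+-0.018519=0.1111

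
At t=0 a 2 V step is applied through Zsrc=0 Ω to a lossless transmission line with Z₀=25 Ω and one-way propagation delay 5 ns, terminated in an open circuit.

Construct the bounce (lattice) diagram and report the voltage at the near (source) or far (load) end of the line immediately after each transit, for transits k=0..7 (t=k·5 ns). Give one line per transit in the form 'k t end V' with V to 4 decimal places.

0 0 source 2.0000
1 5 load 4.0000
2 10 source 2.0000
3 15 load 0.0000
4 20 source 2.0000
5 25 load 4.0000
6 30 source 2.0000
7 35 load 0.0000

Γ_L=1.000000, Γ_S=-1.000000; launch V₁=2·25/25=2.000000
k=0 src: V=2.0000
k=1 load: inc=2.000000, refl=2.000000·1.000000=2.0000; V=0.000000+2.000000+2.000000=4.0000
k=2 src: inc=2.000000, refl=2.000000·-1.000000=-2.0000; V=2.000000+2.000000+-2.000000=2.0000
k=3 load: inc=-2.000000, refl=-2.000000·1.000000=-2.0000; V=4.000000+-2.000000+-2.000000=0.0000
k=4 src: inc=-2.000000, refl=-2.000000·-1.000000=2.0000; V=2.000000+-2.000000+2.000000=2.0000
k=5 load: inc=2.000000, refl=2.000000·1.000000=2.0000; V=0.000000+2.000000+2.000000=4.0000
k=6 src: inc=2.000000, refl=2.000000·-1.000000=-2.0000; V=2.000000+2.000000+-2.000000=2.0000
k=7 load: inc=-2.000000, refl=-2.000000·1.000000=-2.0000; V=4.000000+-2.000000+-2.000000=0.0000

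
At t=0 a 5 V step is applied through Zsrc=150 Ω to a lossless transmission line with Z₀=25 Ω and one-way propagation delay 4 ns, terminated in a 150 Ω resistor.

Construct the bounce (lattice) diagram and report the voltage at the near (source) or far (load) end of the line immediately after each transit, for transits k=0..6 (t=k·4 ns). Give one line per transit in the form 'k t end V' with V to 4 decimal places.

0 0 source 0.7143
1 4 load 1.2245
2 8 source 1.5889
3 12 load 1.8492
4 16 source 2.0352
5 20 load 2.1680
6 24 source 2.2628

Γ_L=0.714286, Γ_S=0.714286; launch V₁=5·25/175=0.714286
k=0 src: V=0.7143
k=1 load: inc=0.714286, refl=0.714286·0.714286=0.5102; V=0.000000+0.714286+0.510204=1.2245
k=2 src: inc=0.510204, refl=0.510204·0.714286=0.3644; V=0.714286+0.510204+0.364431=1.5889
k=3 load: inc=0.364431, refl=0.364431·0.714286=0.2603; V=1.224490+0.364431+0.260308=1.8492
k=4 src: inc=0.260308, refl=0.260308·0.714286=0.1859; V=1.588921+0.260308+0.185934=2.0352
k=5 load: inc=0.185934, refl=0.185934·0.714286=0.1328; V=1.849229+0.185934+0.132810=2.1680
k=6 src: inc=0.132810, refl=0.132810·0.714286=0.0949; V=2.035164+0.132810+0.094865=2.2628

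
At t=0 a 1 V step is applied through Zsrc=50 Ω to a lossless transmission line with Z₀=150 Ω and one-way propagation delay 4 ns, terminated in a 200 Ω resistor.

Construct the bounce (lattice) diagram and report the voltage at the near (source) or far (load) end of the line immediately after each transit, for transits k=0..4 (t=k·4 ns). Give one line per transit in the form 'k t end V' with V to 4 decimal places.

Γ_L=0.142857, Γ_S=-0.500000; launch V₁=1·150/200=0.750000
k=0 src: V=0.7500
k=1 load: inc=0.750000, refl=0.750000·0.142857=0.1071; V=0.000000+0.750000+0.107143=0.8571
k=2 src: inc=0.107143, refl=0.107143·-0.500000=-0.0536; V=0.750000+0.107143+-0.053571=0.8036
k=3 load: inc=-0.053571, refl=-0.053571·0.142857=-0.0077; V=0.857143+-0.053571+-0.007653=0.7959
k=4 src: inc=-0.007653, refl=-0.007653·-0.500000=0.0038; V=0.803571+-0.007653+0.003827=0.7997

0 0 source 0.7500
1 4 load 0.8571
2 8 source 0.8036
3 12 load 0.7959
4 16 source 0.7997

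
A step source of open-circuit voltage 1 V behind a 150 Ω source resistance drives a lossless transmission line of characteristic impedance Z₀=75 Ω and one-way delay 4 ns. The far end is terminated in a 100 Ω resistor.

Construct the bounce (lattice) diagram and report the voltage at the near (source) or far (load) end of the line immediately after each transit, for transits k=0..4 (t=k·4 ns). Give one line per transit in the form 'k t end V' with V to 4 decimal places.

Γ_L=0.142857, Γ_S=0.333333; launch V₁=1·75/225=0.333333
k=0 src: V=0.3333
k=1 load: inc=0.333333, refl=0.333333·0.142857=0.0476; V=0.000000+0.333333+0.047619=0.3810
k=2 src: inc=0.047619, refl=0.047619·0.333333=0.0159; V=0.333333+0.047619+0.015873=0.3968
k=3 load: inc=0.015873, refl=0.015873·0.142857=0.0023; V=0.380952+0.015873+0.002268=0.3991
k=4 src: inc=0.002268, refl=0.002268·0.333333=0.0008; V=0.396825+0.002268+0.000756=0.3998

0 0 source 0.3333
1 4 load 0.3810
2 8 source 0.3968
3 12 load 0.3991
4 16 source 0.3998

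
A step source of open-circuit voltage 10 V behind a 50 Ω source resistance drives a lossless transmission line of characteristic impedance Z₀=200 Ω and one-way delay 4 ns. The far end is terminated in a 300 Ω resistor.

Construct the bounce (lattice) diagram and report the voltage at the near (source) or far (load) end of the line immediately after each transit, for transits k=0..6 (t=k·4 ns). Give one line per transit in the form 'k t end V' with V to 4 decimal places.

0 0 source 8.0000
1 4 load 9.6000
2 8 source 8.6400
3 12 load 8.4480
4 16 source 8.5632
5 20 load 8.5862
6 24 source 8.5724

Γ_L=0.200000, Γ_S=-0.600000; launch V₁=10·200/250=8.000000
k=0 src: V=8.0000
k=1 load: inc=8.000000, refl=8.000000·0.200000=1.6000; V=0.000000+8.000000+1.600000=9.6000
k=2 src: inc=1.600000, refl=1.600000·-0.600000=-0.9600; V=8.000000+1.600000+-0.960000=8.6400
k=3 load: inc=-0.960000, refl=-0.960000·0.200000=-0.1920; V=9.600000+-0.960000+-0.192000=8.4480
k=4 src: inc=-0.192000, refl=-0.192000·-0.600000=0.1152; V=8.640000+-0.192000+0.115200=8.5632
k=5 load: inc=0.115200, refl=0.115200·0.200000=0.0230; V=8.448000+0.115200+0.023040=8.5862
k=6 src: inc=0.023040, refl=0.023040·-0.600000=-0.0138; V=8.563200+0.023040+-0.013824=8.5724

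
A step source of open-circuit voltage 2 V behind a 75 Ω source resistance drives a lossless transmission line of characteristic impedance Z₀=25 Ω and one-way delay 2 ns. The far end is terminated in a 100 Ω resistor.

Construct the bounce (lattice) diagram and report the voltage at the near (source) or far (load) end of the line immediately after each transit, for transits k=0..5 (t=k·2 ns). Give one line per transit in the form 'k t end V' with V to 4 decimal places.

Γ_L=0.600000, Γ_S=0.500000; launch V₁=2·25/100=0.500000
k=0 src: V=0.5000
k=1 load: inc=0.500000, refl=0.500000·0.600000=0.3000; V=0.000000+0.500000+0.300000=0.8000
k=2 src: inc=0.300000, refl=0.300000·0.500000=0.1500; V=0.500000+0.300000+0.150000=0.9500
k=3 load: inc=0.150000, refl=0.150000·0.600000=0.0900; V=0.800000+0.150000+0.090000=1.0400
k=4 src: inc=0.090000, refl=0.090000·0.500000=0.0450; V=0.950000+0.090000+0.045000=1.0850
k=5 load: inc=0.045000, refl=0.045000·0.600000=0.0270; V=1.040000+0.045000+0.027000=1.1120

0 0 source 0.5000
1 2 load 0.8000
2 4 source 0.9500
3 6 load 1.0400
4 8 source 1.0850
5 10 load 1.1120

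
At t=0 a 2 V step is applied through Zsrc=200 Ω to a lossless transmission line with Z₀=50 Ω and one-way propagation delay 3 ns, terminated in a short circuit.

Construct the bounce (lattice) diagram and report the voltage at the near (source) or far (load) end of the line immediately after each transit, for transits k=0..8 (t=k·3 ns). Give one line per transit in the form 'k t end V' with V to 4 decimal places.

0 0 source 0.4000
1 3 load 0.0000
2 6 source -0.2400
3 9 load 0.0000
4 12 source 0.1440
5 15 load 0.0000
6 18 source -0.0864
7 21 load 0.0000
8 24 source 0.0518

Γ_L=-1.000000, Γ_S=0.600000; launch V₁=2·50/250=0.400000
k=0 src: V=0.4000
k=1 load: inc=0.400000, refl=0.400000·-1.000000=-0.4000; V=0.000000+0.400000+-0.400000=0.0000
k=2 src: inc=-0.400000, refl=-0.400000·0.600000=-0.2400; V=0.400000+-0.400000+-0.240000=-0.2400
k=3 load: inc=-0.240000, refl=-0.240000·-1.000000=0.2400; V=0.000000+-0.240000+0.240000=0.0000
k=4 src: inc=0.240000, refl=0.240000·0.600000=0.1440; V=-0.240000+0.240000+0.144000=0.1440
k=5 load: inc=0.144000, refl=0.144000·-1.000000=-0.1440; V=0.000000+0.144000+-0.144000=0.0000
k=6 src: inc=-0.144000, refl=-0.144000·0.600000=-0.0864; V=0.144000+-0.144000+-0.086400=-0.0864
k=7 load: inc=-0.086400, refl=-0.086400·-1.000000=0.0864; V=0.000000+-0.086400+0.086400=0.0000
k=8 src: inc=0.086400, refl=0.086400·0.600000=0.0518; V=-0.086400+0.086400+0.051840=0.0518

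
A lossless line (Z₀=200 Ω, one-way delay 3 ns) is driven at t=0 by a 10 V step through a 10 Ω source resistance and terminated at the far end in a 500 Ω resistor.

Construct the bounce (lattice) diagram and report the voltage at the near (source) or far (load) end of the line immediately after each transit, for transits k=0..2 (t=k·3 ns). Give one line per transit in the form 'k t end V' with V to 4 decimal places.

0 0 source 9.5238
1 3 load 13.6054
2 6 source 9.9125

Γ_L=0.428571, Γ_S=-0.904762; launch V₁=10·200/210=9.523810
k=0 src: V=9.5238
k=1 load: inc=9.523810, refl=9.523810·0.428571=4.0816; V=0.000000+9.523810+4.081633=13.6054
k=2 src: inc=4.081633, refl=4.081633·-0.904762=-3.6929; V=9.523810+4.081633+-3.692906=9.9125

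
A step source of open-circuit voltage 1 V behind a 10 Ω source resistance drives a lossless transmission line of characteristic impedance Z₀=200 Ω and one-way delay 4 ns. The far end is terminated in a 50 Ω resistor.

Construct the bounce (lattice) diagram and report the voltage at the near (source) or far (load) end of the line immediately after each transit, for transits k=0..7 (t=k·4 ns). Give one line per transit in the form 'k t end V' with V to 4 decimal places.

Γ_L=-0.600000, Γ_S=-0.904762; launch V₁=1·200/210=0.952381
k=0 src: V=0.9524
k=1 load: inc=0.952381, refl=0.952381·-0.600000=-0.5714; V=0.000000+0.952381+-0.571429=0.3810
k=2 src: inc=-0.571429, refl=-0.571429·-0.904762=0.5170; V=0.952381+-0.571429+0.517007=0.8980
k=3 load: inc=0.517007, refl=0.517007·-0.600000=-0.3102; V=0.380952+0.517007+-0.310204=0.5878
k=4 src: inc=-0.310204, refl=-0.310204·-0.904762=0.2807; V=0.897959+-0.310204+0.280661=0.8684
k=5 load: inc=0.280661, refl=0.280661·-0.600000=-0.1684; V=0.587755+0.280661+-0.168397=0.7000
k=6 src: inc=-0.168397, refl=-0.168397·-0.904762=0.1524; V=0.868416+-0.168397+0.152359=0.8524
k=7 load: inc=0.152359, refl=0.152359·-0.600000=-0.0914; V=0.700019+0.152359+-0.091415=0.7610

0 0 source 0.9524
1 4 load 0.3810
2 8 source 0.8980
3 12 load 0.5878
4 16 source 0.8684
5 20 load 0.7000
6 24 source 0.8524
7 28 load 0.7610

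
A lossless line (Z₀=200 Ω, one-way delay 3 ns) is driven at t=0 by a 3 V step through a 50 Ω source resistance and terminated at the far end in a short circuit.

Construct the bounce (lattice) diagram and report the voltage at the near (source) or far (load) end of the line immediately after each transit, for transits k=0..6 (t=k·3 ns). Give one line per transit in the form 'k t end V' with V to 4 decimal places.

0 0 source 2.4000
1 3 load 0.0000
2 6 source 1.4400
3 9 load 0.0000
4 12 source 0.8640
5 15 load 0.0000
6 18 source 0.5184

Γ_L=-1.000000, Γ_S=-0.600000; launch V₁=3·200/250=2.400000
k=0 src: V=2.4000
k=1 load: inc=2.400000, refl=2.400000·-1.000000=-2.4000; V=0.000000+2.400000+-2.400000=0.0000
k=2 src: inc=-2.400000, refl=-2.400000·-0.600000=1.4400; V=2.400000+-2.400000+1.440000=1.4400
k=3 load: inc=1.440000, refl=1.440000·-1.000000=-1.4400; V=0.000000+1.440000+-1.440000=0.0000
k=4 src: inc=-1.440000, refl=-1.440000·-0.600000=0.8640; V=1.440000+-1.440000+0.864000=0.8640
k=5 load: inc=0.864000, refl=0.864000·-1.000000=-0.8640; V=0.000000+0.864000+-0.864000=0.0000
k=6 src: inc=-0.864000, refl=-0.864000·-0.600000=0.5184; V=0.864000+-0.864000+0.518400=0.5184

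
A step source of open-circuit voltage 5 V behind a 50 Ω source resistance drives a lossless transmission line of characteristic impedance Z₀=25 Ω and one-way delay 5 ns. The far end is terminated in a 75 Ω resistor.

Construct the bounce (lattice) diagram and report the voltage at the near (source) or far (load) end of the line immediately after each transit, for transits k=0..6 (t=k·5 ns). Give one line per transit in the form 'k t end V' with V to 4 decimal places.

0 0 source 1.6667
1 5 load 2.5000
2 10 source 2.7778
3 15 load 2.9167
4 20 source 2.9630
5 25 load 2.9861
6 30 source 2.9938

Γ_L=0.500000, Γ_S=0.333333; launch V₁=5·25/75=1.666667
k=0 src: V=1.6667
k=1 load: inc=1.666667, refl=1.666667·0.500000=0.8333; V=0.000000+1.666667+0.833333=2.5000
k=2 src: inc=0.833333, refl=0.833333·0.333333=0.2778; V=1.666667+0.833333+0.277778=2.7778
k=3 load: inc=0.277778, refl=0.277778·0.500000=0.1389; V=2.500000+0.277778+0.138889=2.9167
k=4 src: inc=0.138889, refl=0.138889·0.333333=0.0463; V=2.777778+0.138889+0.046296=2.9630
k=5 load: inc=0.046296, refl=0.046296·0.500000=0.0231; V=2.916667+0.046296+0.023148=2.9861
k=6 src: inc=0.023148, refl=0.023148·0.333333=0.0077; V=2.962963+0.023148+0.007716=2.9938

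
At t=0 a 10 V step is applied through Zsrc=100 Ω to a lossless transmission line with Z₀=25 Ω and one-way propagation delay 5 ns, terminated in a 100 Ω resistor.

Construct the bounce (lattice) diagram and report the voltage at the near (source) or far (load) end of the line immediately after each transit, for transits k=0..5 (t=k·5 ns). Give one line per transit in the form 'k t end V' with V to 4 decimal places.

Γ_L=0.600000, Γ_S=0.600000; launch V₁=10·25/125=2.000000
k=0 src: V=2.0000
k=1 load: inc=2.000000, refl=2.000000·0.600000=1.2000; V=0.000000+2.000000+1.200000=3.2000
k=2 src: inc=1.200000, refl=1.200000·0.600000=0.7200; V=2.000000+1.200000+0.720000=3.9200
k=3 load: inc=0.720000, refl=0.720000·0.600000=0.4320; V=3.200000+0.720000+0.432000=4.3520
k=4 src: inc=0.432000, refl=0.432000·0.600000=0.2592; V=3.920000+0.432000+0.259200=4.6112
k=5 load: inc=0.259200, refl=0.259200·0.600000=0.1555; V=4.352000+0.259200+0.155520=4.7667

0 0 source 2.0000
1 5 load 3.2000
2 10 source 3.9200
3 15 load 4.3520
4 20 source 4.6112
5 25 load 4.7667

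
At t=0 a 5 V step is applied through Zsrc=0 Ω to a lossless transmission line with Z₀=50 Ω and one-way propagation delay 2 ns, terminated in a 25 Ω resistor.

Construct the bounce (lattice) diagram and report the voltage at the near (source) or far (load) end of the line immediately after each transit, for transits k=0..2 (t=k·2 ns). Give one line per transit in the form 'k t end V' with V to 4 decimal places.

Γ_L=-0.333333, Γ_S=-1.000000; launch V₁=5·50/50=5.000000
k=0 src: V=5.0000
k=1 load: inc=5.000000, refl=5.000000·-0.333333=-1.6667; V=0.000000+5.000000+-1.666667=3.3333
k=2 src: inc=-1.666667, refl=-1.666667·-1.000000=1.6667; V=5.000000+-1.666667+1.666667=5.0000

0 0 source 5.0000
1 2 load 3.3333
2 4 source 5.0000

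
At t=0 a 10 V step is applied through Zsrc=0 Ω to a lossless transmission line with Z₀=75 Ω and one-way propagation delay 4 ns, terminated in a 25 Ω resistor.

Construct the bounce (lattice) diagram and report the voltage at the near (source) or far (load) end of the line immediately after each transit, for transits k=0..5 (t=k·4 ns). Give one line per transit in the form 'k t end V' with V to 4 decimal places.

0 0 source 10.0000
1 4 load 5.0000
2 8 source 10.0000
3 12 load 7.5000
4 16 source 10.0000
5 20 load 8.7500

Γ_L=-0.500000, Γ_S=-1.000000; launch V₁=10·75/75=10.000000
k=0 src: V=10.0000
k=1 load: inc=10.000000, refl=10.000000·-0.500000=-5.0000; V=0.000000+10.000000+-5.000000=5.0000
k=2 src: inc=-5.000000, refl=-5.000000·-1.000000=5.0000; V=10.000000+-5.000000+5.000000=10.0000
k=3 load: inc=5.000000, refl=5.000000·-0.500000=-2.5000; V=5.000000+5.000000+-2.500000=7.5000
k=4 src: inc=-2.500000, refl=-2.500000·-1.000000=2.5000; V=10.000000+-2.500000+2.500000=10.0000
k=5 load: inc=2.500000, refl=2.500000·-0.500000=-1.2500; V=7.500000+2.500000+-1.250000=8.7500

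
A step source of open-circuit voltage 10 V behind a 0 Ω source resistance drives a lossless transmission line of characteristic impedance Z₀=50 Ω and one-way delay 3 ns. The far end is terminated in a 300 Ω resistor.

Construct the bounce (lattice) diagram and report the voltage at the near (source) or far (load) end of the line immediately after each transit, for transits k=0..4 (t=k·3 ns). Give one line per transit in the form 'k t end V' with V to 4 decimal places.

0 0 source 10.0000
1 3 load 17.1429
2 6 source 10.0000
3 9 load 4.8980
4 12 source 10.0000

Γ_L=0.714286, Γ_S=-1.000000; launch V₁=10·50/50=10.000000
k=0 src: V=10.0000
k=1 load: inc=10.000000, refl=10.000000·0.714286=7.1429; V=0.000000+10.000000+7.142857=17.1429
k=2 src: inc=7.142857, refl=7.142857·-1.000000=-7.1429; V=10.000000+7.142857+-7.142857=10.0000
k=3 load: inc=-7.142857, refl=-7.142857·0.714286=-5.1020; V=17.142857+-7.142857+-5.102041=4.8980
k=4 src: inc=-5.102041, refl=-5.102041·-1.000000=5.1020; V=10.000000+-5.102041+5.102041=10.0000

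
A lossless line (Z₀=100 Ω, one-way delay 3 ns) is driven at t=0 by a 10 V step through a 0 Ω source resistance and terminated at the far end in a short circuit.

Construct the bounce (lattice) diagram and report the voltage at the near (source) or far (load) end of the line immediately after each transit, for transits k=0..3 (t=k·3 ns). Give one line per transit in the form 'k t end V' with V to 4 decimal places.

Γ_L=-1.000000, Γ_S=-1.000000; launch V₁=10·100/100=10.000000
k=0 src: V=10.0000
k=1 load: inc=10.000000, refl=10.000000·-1.000000=-10.0000; V=0.000000+10.000000+-10.000000=0.0000
k=2 src: inc=-10.000000, refl=-10.000000·-1.000000=10.0000; V=10.000000+-10.000000+10.000000=10.0000
k=3 load: inc=10.000000, refl=10.000000·-1.000000=-10.0000; V=0.000000+10.000000+-10.000000=0.0000

0 0 source 10.0000
1 3 load 0.0000
2 6 source 10.0000
3 9 load 0.0000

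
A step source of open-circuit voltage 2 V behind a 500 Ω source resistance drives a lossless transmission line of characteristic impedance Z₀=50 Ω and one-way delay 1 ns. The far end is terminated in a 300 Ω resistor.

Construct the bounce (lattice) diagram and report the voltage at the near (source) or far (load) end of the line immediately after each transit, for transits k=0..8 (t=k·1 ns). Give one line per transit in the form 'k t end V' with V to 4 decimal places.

Γ_L=0.714286, Γ_S=0.818182; launch V₁=2·50/550=0.181818
k=0 src: V=0.1818
k=1 load: inc=0.181818, refl=0.181818·0.714286=0.1299; V=0.000000+0.181818+0.129870=0.3117
k=2 src: inc=0.129870, refl=0.129870·0.818182=0.1063; V=0.181818+0.129870+0.106257=0.4179
k=3 load: inc=0.106257, refl=0.106257·0.714286=0.0759; V=0.311688+0.106257+0.075898=0.4938
k=4 src: inc=0.075898, refl=0.075898·0.818182=0.0621; V=0.417946+0.075898+0.062098=0.5559
k=5 load: inc=0.062098, refl=0.062098·0.714286=0.0444; V=0.493844+0.062098+0.044356=0.6003
k=6 src: inc=0.044356, refl=0.044356·0.818182=0.0363; V=0.555942+0.044356+0.036291=0.6366
k=7 load: inc=0.036291, refl=0.036291·0.714286=0.0259; V=0.600298+0.036291+0.025922=0.6625
k=8 src: inc=0.025922, refl=0.025922·0.818182=0.0212; V=0.636590+0.025922+0.021209=0.6837

0 0 source 0.1818
1 1 load 0.3117
2 2 source 0.4179
3 3 load 0.4938
4 4 source 0.5559
5 5 load 0.6003
6 6 source 0.6366
7 7 load 0.6625
8 8 source 0.6837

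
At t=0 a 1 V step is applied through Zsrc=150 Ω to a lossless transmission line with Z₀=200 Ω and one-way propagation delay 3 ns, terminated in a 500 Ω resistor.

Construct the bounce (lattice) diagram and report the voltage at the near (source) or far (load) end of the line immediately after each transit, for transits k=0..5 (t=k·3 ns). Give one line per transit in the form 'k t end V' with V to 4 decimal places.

0 0 source 0.5714
1 3 load 0.8163
2 6 source 0.7813
3 9 load 0.7663
4 12 source 0.7685
5 15 load 0.7694

Γ_L=0.428571, Γ_S=-0.142857; launch V₁=1·200/350=0.571429
k=0 src: V=0.5714
k=1 load: inc=0.571429, refl=0.571429·0.428571=0.2449; V=0.000000+0.571429+0.244898=0.8163
k=2 src: inc=0.244898, refl=0.244898·-0.142857=-0.0350; V=0.571429+0.244898+-0.034985=0.7813
k=3 load: inc=-0.034985, refl=-0.034985·0.428571=-0.0150; V=0.816327+-0.034985+-0.014994=0.7663
k=4 src: inc=-0.014994, refl=-0.014994·-0.142857=0.0021; V=0.781341+-0.014994+0.002142=0.7685
k=5 load: inc=0.002142, refl=0.002142·0.428571=0.0009; V=0.766347+0.002142+0.000918=0.7694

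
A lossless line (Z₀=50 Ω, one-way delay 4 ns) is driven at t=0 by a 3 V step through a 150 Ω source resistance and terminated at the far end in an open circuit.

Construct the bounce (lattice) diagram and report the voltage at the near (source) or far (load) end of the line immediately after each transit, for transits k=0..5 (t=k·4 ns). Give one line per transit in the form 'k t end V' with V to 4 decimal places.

0 0 source 0.7500
1 4 load 1.5000
2 8 source 1.8750
3 12 load 2.2500
4 16 source 2.4375
5 20 load 2.6250

Γ_L=1.000000, Γ_S=0.500000; launch V₁=3·50/200=0.750000
k=0 src: V=0.7500
k=1 load: inc=0.750000, refl=0.750000·1.000000=0.7500; V=0.000000+0.750000+0.750000=1.5000
k=2 src: inc=0.750000, refl=0.750000·0.500000=0.3750; V=0.750000+0.750000+0.375000=1.8750
k=3 load: inc=0.375000, refl=0.375000·1.000000=0.3750; V=1.500000+0.375000+0.375000=2.2500
k=4 src: inc=0.375000, refl=0.375000·0.500000=0.1875; V=1.875000+0.375000+0.187500=2.4375
k=5 load: inc=0.187500, refl=0.187500·1.000000=0.1875; V=2.250000+0.187500+0.187500=2.6250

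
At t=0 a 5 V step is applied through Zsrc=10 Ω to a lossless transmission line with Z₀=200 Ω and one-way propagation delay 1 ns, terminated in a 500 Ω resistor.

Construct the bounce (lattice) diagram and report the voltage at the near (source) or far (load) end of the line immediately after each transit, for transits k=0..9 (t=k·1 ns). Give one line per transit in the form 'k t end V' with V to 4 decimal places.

0 0 source 4.7619
1 1 load 6.8027
2 2 source 4.9563
3 3 load 4.1649
4 4 source 4.8809
5 5 load 5.1877
6 6 source 4.9101
7 7 load 4.7911
8 8 source 4.8988
9 9 load 4.9449

Γ_L=0.428571, Γ_S=-0.904762; launch V₁=5·200/210=4.761905
k=0 src: V=4.7619
k=1 load: inc=4.761905, refl=4.761905·0.428571=2.0408; V=0.000000+4.761905+2.040816=6.8027
k=2 src: inc=2.040816, refl=2.040816·-0.904762=-1.8465; V=4.761905+2.040816+-1.846453=4.9563
k=3 load: inc=-1.846453, refl=-1.846453·0.428571=-0.7913; V=6.802721+-1.846453+-0.791337=4.1649
k=4 src: inc=-0.791337, refl=-0.791337·-0.904762=0.7160; V=4.956268+-0.791337+0.715972=4.8809
k=5 load: inc=0.715972, refl=0.715972·0.428571=0.3068; V=4.164931+0.715972+0.306845=5.1877
k=6 src: inc=0.306845, refl=0.306845·-0.904762=-0.2776; V=4.880903+0.306845+-0.277622=4.9101
k=7 load: inc=-0.277622, refl=-0.277622·0.428571=-0.1190; V=5.187748+-0.277622+-0.118981=4.7911
k=8 src: inc=-0.118981, refl=-0.118981·-0.904762=0.1076; V=4.910126+-0.118981+0.107649=4.8988
k=9 load: inc=0.107649, refl=0.107649·0.428571=0.0461; V=4.791145+0.107649+0.046135=4.9449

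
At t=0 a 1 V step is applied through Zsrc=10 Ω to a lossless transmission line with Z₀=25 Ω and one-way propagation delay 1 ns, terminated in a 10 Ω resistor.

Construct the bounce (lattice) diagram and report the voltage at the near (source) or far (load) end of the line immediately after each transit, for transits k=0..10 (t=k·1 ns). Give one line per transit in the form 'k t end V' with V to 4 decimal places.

Γ_L=-0.428571, Γ_S=-0.428571; launch V₁=1·25/35=0.714286
k=0 src: V=0.7143
k=1 load: inc=0.714286, refl=0.714286·-0.428571=-0.3061; V=0.000000+0.714286+-0.306122=0.4082
k=2 src: inc=-0.306122, refl=-0.306122·-0.428571=0.1312; V=0.714286+-0.306122+0.131195=0.5394
k=3 load: inc=0.131195, refl=0.131195·-0.428571=-0.0562; V=0.408163+0.131195+-0.056227=0.4831
k=4 src: inc=-0.056227, refl=-0.056227·-0.428571=0.0241; V=0.539359+-0.056227+0.024097=0.5072
k=5 load: inc=0.024097, refl=0.024097·-0.428571=-0.0103; V=0.483132+0.024097+-0.010327=0.4969
k=6 src: inc=-0.010327, refl=-0.010327·-0.428571=0.0044; V=0.507229+-0.010327+0.004426=0.5013
k=7 load: inc=0.004426, refl=0.004426·-0.428571=-0.0019; V=0.496902+0.004426+-0.001897=0.4994
k=8 src: inc=-0.001897, refl=-0.001897·-0.428571=0.0008; V=0.501328+-0.001897+0.000813=0.5002
k=9 load: inc=0.000813, refl=0.000813·-0.428571=-0.0003; V=0.499431+0.000813+-0.000348=0.4999
k=10 src: inc=-0.000348, refl=-0.000348·-0.428571=0.0001; V=0.500244+-0.000348+0.000149=0.5000

0 0 source 0.7143
1 1 load 0.4082
2 2 source 0.5394
3 3 load 0.4831
4 4 source 0.5072
5 5 load 0.4969
6 6 source 0.5013
7 7 load 0.4994
8 8 source 0.5002
9 9 load 0.4999
10 10 source 0.5000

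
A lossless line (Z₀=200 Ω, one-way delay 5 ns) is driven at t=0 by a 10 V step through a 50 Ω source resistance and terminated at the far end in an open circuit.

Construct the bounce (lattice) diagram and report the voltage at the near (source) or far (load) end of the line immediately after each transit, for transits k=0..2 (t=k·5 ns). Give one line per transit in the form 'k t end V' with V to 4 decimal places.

0 0 source 8.0000
1 5 load 16.0000
2 10 source 11.2000

Γ_L=1.000000, Γ_S=-0.600000; launch V₁=10·200/250=8.000000
k=0 src: V=8.0000
k=1 load: inc=8.000000, refl=8.000000·1.000000=8.0000; V=0.000000+8.000000+8.000000=16.0000
k=2 src: inc=8.000000, refl=8.000000·-0.600000=-4.8000; V=8.000000+8.000000+-4.800000=11.2000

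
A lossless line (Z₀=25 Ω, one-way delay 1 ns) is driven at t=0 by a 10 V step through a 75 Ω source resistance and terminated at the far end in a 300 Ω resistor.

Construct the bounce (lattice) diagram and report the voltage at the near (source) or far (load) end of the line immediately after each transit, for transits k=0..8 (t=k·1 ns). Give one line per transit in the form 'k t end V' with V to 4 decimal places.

Γ_L=0.846154, Γ_S=0.500000; launch V₁=10·25/100=2.500000
k=0 src: V=2.5000
k=1 load: inc=2.500000, refl=2.500000·0.846154=2.1154; V=0.000000+2.500000+2.115385=4.6154
k=2 src: inc=2.115385, refl=2.115385·0.500000=1.0577; V=2.500000+2.115385+1.057692=5.6731
k=3 load: inc=1.057692, refl=1.057692·0.846154=0.8950; V=4.615385+1.057692+0.894970=6.5680
k=4 src: inc=0.894970, refl=0.894970·0.500000=0.4475; V=5.673077+0.894970+0.447485=7.0155
k=5 load: inc=0.447485, refl=0.447485·0.846154=0.3786; V=6.568047+0.447485+0.378641=7.3942
k=6 src: inc=0.378641, refl=0.378641·0.500000=0.1893; V=7.015533+0.378641+0.189321=7.5835
k=7 load: inc=0.189321, refl=0.189321·0.846154=0.1602; V=7.394174+0.189321+0.160194=7.7437
k=8 src: inc=0.160194, refl=0.160194·0.500000=0.0801; V=7.583495+0.160194+0.080097=7.8238

0 0 source 2.5000
1 1 load 4.6154
2 2 source 5.6731
3 3 load 6.5680
4 4 source 7.0155
5 5 load 7.3942
6 6 source 7.5835
7 7 load 7.7437
8 8 source 7.8238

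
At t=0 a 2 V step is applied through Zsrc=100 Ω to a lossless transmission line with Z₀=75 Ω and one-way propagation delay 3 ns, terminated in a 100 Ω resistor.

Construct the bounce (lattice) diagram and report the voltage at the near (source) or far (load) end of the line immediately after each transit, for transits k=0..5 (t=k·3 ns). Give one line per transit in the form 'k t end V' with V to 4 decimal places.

0 0 source 0.8571
1 3 load 0.9796
2 6 source 0.9971
3 9 load 0.9996
4 12 source 0.9999
5 15 load 1.0000

Γ_L=0.142857, Γ_S=0.142857; launch V₁=2·75/175=0.857143
k=0 src: V=0.8571
k=1 load: inc=0.857143, refl=0.857143·0.142857=0.1224; V=0.000000+0.857143+0.122449=0.9796
k=2 src: inc=0.122449, refl=0.122449·0.142857=0.0175; V=0.857143+0.122449+0.017493=0.9971
k=3 load: inc=0.017493, refl=0.017493·0.142857=0.0025; V=0.979592+0.017493+0.002499=0.9996
k=4 src: inc=0.002499, refl=0.002499·0.142857=0.0004; V=0.997085+0.002499+0.000357=0.9999
k=5 load: inc=0.000357, refl=0.000357·0.142857=0.0001; V=0.999584+0.000357+0.000051=1.0000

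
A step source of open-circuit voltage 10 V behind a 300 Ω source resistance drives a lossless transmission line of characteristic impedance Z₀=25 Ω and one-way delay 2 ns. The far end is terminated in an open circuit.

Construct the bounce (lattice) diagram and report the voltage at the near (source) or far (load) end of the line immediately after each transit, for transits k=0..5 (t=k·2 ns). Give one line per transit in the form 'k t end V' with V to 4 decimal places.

0 0 source 0.7692
1 2 load 1.5385
2 4 source 2.1893
3 6 load 2.8402
4 8 source 3.3910
5 10 load 3.9417

Γ_L=1.000000, Γ_S=0.846154; launch V₁=10·25/325=0.769231
k=0 src: V=0.7692
k=1 load: inc=0.769231, refl=0.769231·1.000000=0.7692; V=0.000000+0.769231+0.769231=1.5385
k=2 src: inc=0.769231, refl=0.769231·0.846154=0.6509; V=0.769231+0.769231+0.650888=2.1893
k=3 load: inc=0.650888, refl=0.650888·1.000000=0.6509; V=1.538462+0.650888+0.650888=2.8402
k=4 src: inc=0.650888, refl=0.650888·0.846154=0.5508; V=2.189349+0.650888+0.550751=3.3910
k=5 load: inc=0.550751, refl=0.550751·1.000000=0.5508; V=2.840237+0.550751+0.550751=3.9417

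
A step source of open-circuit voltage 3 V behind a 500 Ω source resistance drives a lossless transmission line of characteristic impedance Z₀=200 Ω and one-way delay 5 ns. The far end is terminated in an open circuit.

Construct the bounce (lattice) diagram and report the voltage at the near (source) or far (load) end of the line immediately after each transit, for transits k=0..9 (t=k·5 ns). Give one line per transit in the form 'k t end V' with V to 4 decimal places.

Γ_L=1.000000, Γ_S=0.428571; launch V₁=3·200/700=0.857143
k=0 src: V=0.8571
k=1 load: inc=0.857143, refl=0.857143·1.000000=0.8571; V=0.000000+0.857143+0.857143=1.7143
k=2 src: inc=0.857143, refl=0.857143·0.428571=0.3673; V=0.857143+0.857143+0.367347=2.0816
k=3 load: inc=0.367347, refl=0.367347·1.000000=0.3673; V=1.714286+0.367347+0.367347=2.4490
k=4 src: inc=0.367347, refl=0.367347·0.428571=0.1574; V=2.081633+0.367347+0.157434=2.6064
k=5 load: inc=0.157434, refl=0.157434·1.000000=0.1574; V=2.448980+0.157434+0.157434=2.7638
k=6 src: inc=0.157434, refl=0.157434·0.428571=0.0675; V=2.606414+0.157434+0.067472=2.8313
k=7 load: inc=0.067472, refl=0.067472·1.000000=0.0675; V=2.763848+0.067472+0.067472=2.8988
k=8 src: inc=0.067472, refl=0.067472·0.428571=0.0289; V=2.831320+0.067472+0.028917=2.9277
k=9 load: inc=0.028917, refl=0.028917·1.000000=0.0289; V=2.898792+0.028917+0.028917=2.9566

0 0 source 0.8571
1 5 load 1.7143
2 10 source 2.0816
3 15 load 2.4490
4 20 source 2.6064
5 25 load 2.7638
6 30 source 2.8313
7 35 load 2.8988
8 40 source 2.9277
9 45 load 2.9566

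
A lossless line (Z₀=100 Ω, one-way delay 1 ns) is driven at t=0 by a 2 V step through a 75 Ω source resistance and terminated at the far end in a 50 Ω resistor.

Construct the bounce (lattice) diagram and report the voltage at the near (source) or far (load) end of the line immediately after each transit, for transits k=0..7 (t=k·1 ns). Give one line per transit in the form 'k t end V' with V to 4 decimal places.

0 0 source 1.1429
1 1 load 0.7619
2 2 source 0.8163
3 3 load 0.7982
4 4 source 0.8008
5 5 load 0.7999
6 6 source 0.8000
7 7 load 0.8000

Γ_L=-0.333333, Γ_S=-0.142857; launch V₁=2·100/175=1.142857
k=0 src: V=1.1429
k=1 load: inc=1.142857, refl=1.142857·-0.333333=-0.3810; V=0.000000+1.142857+-0.380952=0.7619
k=2 src: inc=-0.380952, refl=-0.380952·-0.142857=0.0544; V=1.142857+-0.380952+0.054422=0.8163
k=3 load: inc=0.054422, refl=0.054422·-0.333333=-0.0181; V=0.761905+0.054422+-0.018141=0.7982
k=4 src: inc=-0.018141, refl=-0.018141·-0.142857=0.0026; V=0.816327+-0.018141+0.002592=0.8008
k=5 load: inc=0.002592, refl=0.002592·-0.333333=-0.0009; V=0.798186+0.002592+-0.000864=0.7999
k=6 src: inc=-0.000864, refl=-0.000864·-0.142857=0.0001; V=0.800777+-0.000864+0.000123=0.8000
k=7 load: inc=0.000123, refl=0.000123·-0.333333=-0.0000; V=0.799914+0.000123+-0.000041=0.8000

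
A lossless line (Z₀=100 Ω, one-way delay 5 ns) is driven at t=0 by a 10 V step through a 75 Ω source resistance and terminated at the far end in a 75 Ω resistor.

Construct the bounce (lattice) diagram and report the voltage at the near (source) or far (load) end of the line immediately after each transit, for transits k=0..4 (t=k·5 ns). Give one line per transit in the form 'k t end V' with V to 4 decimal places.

Γ_L=-0.142857, Γ_S=-0.142857; launch V₁=10·100/175=5.714286
k=0 src: V=5.7143
k=1 load: inc=5.714286, refl=5.714286·-0.142857=-0.8163; V=0.000000+5.714286+-0.816327=4.8980
k=2 src: inc=-0.816327, refl=-0.816327·-0.142857=0.1166; V=5.714286+-0.816327+0.116618=5.0146
k=3 load: inc=0.116618, refl=0.116618·-0.142857=-0.0167; V=4.897959+0.116618+-0.016660=4.9979
k=4 src: inc=-0.016660, refl=-0.016660·-0.142857=0.0024; V=5.014577+-0.016660+0.002380=5.0003

0 0 source 5.7143
1 5 load 4.8980
2 10 source 5.0146
3 15 load 4.9979
4 20 source 5.0003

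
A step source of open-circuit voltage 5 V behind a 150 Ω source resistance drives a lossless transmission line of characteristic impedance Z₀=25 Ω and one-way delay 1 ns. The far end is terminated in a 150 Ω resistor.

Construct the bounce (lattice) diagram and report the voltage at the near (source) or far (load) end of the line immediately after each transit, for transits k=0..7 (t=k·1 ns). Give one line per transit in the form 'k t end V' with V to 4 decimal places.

Γ_L=0.714286, Γ_S=0.714286; launch V₁=5·25/175=0.714286
k=0 src: V=0.7143
k=1 load: inc=0.714286, refl=0.714286·0.714286=0.5102; V=0.000000+0.714286+0.510204=1.2245
k=2 src: inc=0.510204, refl=0.510204·0.714286=0.3644; V=0.714286+0.510204+0.364431=1.5889
k=3 load: inc=0.364431, refl=0.364431·0.714286=0.2603; V=1.224490+0.364431+0.260308=1.8492
k=4 src: inc=0.260308, refl=0.260308·0.714286=0.1859; V=1.588921+0.260308+0.185934=2.0352
k=5 load: inc=0.185934, refl=0.185934·0.714286=0.1328; V=1.849229+0.185934+0.132810=2.1680
k=6 src: inc=0.132810, refl=0.132810·0.714286=0.0949; V=2.035164+0.132810+0.094865=2.2628
k=7 load: inc=0.094865, refl=0.094865·0.714286=0.0678; V=2.167974+0.094865+0.067760=2.3306

0 0 source 0.7143
1 1 load 1.2245
2 2 source 1.5889
3 3 load 1.8492
4 4 source 2.0352
5 5 load 2.1680
6 6 source 2.2628
7 7 load 2.3306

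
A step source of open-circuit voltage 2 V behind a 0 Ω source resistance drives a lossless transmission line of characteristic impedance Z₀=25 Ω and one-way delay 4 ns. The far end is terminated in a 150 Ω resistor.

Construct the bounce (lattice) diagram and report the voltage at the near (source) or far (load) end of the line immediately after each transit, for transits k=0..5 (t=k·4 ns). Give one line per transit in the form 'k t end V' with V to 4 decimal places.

Γ_L=0.714286, Γ_S=-1.000000; launch V₁=2·25/25=2.000000
k=0 src: V=2.0000
k=1 load: inc=2.000000, refl=2.000000·0.714286=1.4286; V=0.000000+2.000000+1.428571=3.4286
k=2 src: inc=1.428571, refl=1.428571·-1.000000=-1.4286; V=2.000000+1.428571+-1.428571=2.0000
k=3 load: inc=-1.428571, refl=-1.428571·0.714286=-1.0204; V=3.428571+-1.428571+-1.020408=0.9796
k=4 src: inc=-1.020408, refl=-1.020408·-1.000000=1.0204; V=2.000000+-1.020408+1.020408=2.0000
k=5 load: inc=1.020408, refl=1.020408·0.714286=0.7289; V=0.979592+1.020408+0.728863=2.7289

0 0 source 2.0000
1 4 load 3.4286
2 8 source 2.0000
3 12 load 0.9796
4 16 source 2.0000
5 20 load 2.7289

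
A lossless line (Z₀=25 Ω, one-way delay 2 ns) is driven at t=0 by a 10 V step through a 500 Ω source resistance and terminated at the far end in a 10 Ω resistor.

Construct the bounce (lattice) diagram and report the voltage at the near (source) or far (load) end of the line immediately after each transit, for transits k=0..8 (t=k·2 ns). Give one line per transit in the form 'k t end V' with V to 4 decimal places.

0 0 source 0.4762
1 2 load 0.2721
2 4 source 0.0875
3 6 load 0.1666
4 8 source 0.2382
5 10 load 0.2075
6 12 source 0.1797
7 14 load 0.1916
8 16 source 0.2024

Γ_L=-0.428571, Γ_S=0.904762; launch V₁=10·25/525=0.476190
k=0 src: V=0.4762
k=1 load: inc=0.476190, refl=0.476190·-0.428571=-0.2041; V=0.000000+0.476190+-0.204082=0.2721
k=2 src: inc=-0.204082, refl=-0.204082·0.904762=-0.1846; V=0.476190+-0.204082+-0.184645=0.0875
k=3 load: inc=-0.184645, refl=-0.184645·-0.428571=0.0791; V=0.272109+-0.184645+0.079134=0.1666
k=4 src: inc=0.079134, refl=0.079134·0.904762=0.0716; V=0.087464+0.079134+0.071597=0.2382
k=5 load: inc=0.071597, refl=0.071597·-0.428571=-0.0307; V=0.166597+0.071597+-0.030684=0.2075
k=6 src: inc=-0.030684, refl=-0.030684·0.904762=-0.0278; V=0.238194+-0.030684+-0.027762=0.1797
k=7 load: inc=-0.027762, refl=-0.027762·-0.428571=0.0119; V=0.207510+-0.027762+0.011898=0.1916
k=8 src: inc=0.011898, refl=0.011898·0.904762=0.0108; V=0.179748+0.011898+0.010765=0.2024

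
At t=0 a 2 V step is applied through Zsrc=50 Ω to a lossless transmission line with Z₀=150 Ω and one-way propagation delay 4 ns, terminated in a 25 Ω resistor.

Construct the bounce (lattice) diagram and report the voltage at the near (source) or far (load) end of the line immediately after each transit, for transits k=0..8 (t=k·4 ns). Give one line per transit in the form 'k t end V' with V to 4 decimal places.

Γ_L=-0.714286, Γ_S=-0.500000; launch V₁=2·150/200=1.500000
k=0 src: V=1.5000
k=1 load: inc=1.500000, refl=1.500000·-0.714286=-1.0714; V=0.000000+1.500000+-1.071429=0.4286
k=2 src: inc=-1.071429, refl=-1.071429·-0.500000=0.5357; V=1.500000+-1.071429+0.535714=0.9643
k=3 load: inc=0.535714, refl=0.535714·-0.714286=-0.3827; V=0.428571+0.535714+-0.382653=0.5816
k=4 src: inc=-0.382653, refl=-0.382653·-0.500000=0.1913; V=0.964286+-0.382653+0.191327=0.7730
k=5 load: inc=0.191327, refl=0.191327·-0.714286=-0.1367; V=0.581633+0.191327+-0.136662=0.6363
k=6 src: inc=-0.136662, refl=-0.136662·-0.500000=0.0683; V=0.772959+-0.136662+0.068331=0.7046
k=7 load: inc=0.068331, refl=0.068331·-0.714286=-0.0488; V=0.636297+0.068331+-0.048808=0.6558
k=8 src: inc=-0.048808, refl=-0.048808·-0.500000=0.0244; V=0.704628+-0.048808+0.024404=0.6802

0 0 source 1.5000
1 4 load 0.4286
2 8 source 0.9643
3 12 load 0.5816
4 16 source 0.7730
5 20 load 0.6363
6 24 source 0.7046
7 28 load 0.6558
8 32 source 0.6802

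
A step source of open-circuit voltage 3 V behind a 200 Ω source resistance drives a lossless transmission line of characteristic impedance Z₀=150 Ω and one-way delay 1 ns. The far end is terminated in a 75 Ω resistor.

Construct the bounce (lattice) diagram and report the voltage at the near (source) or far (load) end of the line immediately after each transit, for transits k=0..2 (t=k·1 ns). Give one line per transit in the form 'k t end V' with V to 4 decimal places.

Γ_L=-0.333333, Γ_S=0.142857; launch V₁=3·150/350=1.285714
k=0 src: V=1.2857
k=1 load: inc=1.285714, refl=1.285714·-0.333333=-0.4286; V=0.000000+1.285714+-0.428571=0.8571
k=2 src: inc=-0.428571, refl=-0.428571·0.142857=-0.0612; V=1.285714+-0.428571+-0.061224=0.7959

0 0 source 1.2857
1 1 load 0.8571
2 2 source 0.7959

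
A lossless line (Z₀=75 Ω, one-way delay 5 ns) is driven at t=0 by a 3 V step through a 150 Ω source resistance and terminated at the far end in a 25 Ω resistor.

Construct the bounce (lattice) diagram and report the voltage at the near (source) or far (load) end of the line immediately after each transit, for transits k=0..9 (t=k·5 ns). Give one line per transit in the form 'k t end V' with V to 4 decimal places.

0 0 source 1.0000
1 5 load 0.5000
2 10 source 0.3333
3 15 load 0.4167
4 20 source 0.4444
5 25 load 0.4306
6 30 source 0.4259
7 35 load 0.4282
8 40 source 0.4290
9 45 load 0.4286

Γ_L=-0.500000, Γ_S=0.333333; launch V₁=3·75/225=1.000000
k=0 src: V=1.0000
k=1 load: inc=1.000000, refl=1.000000·-0.500000=-0.5000; V=0.000000+1.000000+-0.500000=0.5000
k=2 src: inc=-0.500000, refl=-0.500000·0.333333=-0.1667; V=1.000000+-0.500000+-0.166667=0.3333
k=3 load: inc=-0.166667, refl=-0.166667·-0.500000=0.0833; V=0.500000+-0.166667+0.083333=0.4167
k=4 src: inc=0.083333, refl=0.083333·0.333333=0.0278; V=0.333333+0.083333+0.027778=0.4444
k=5 load: inc=0.027778, refl=0.027778·-0.500000=-0.0139; V=0.416667+0.027778+-0.013889=0.4306
k=6 src: inc=-0.013889, refl=-0.013889·0.333333=-0.0046; V=0.444444+-0.013889+-0.004630=0.4259
k=7 load: inc=-0.004630, refl=-0.004630·-0.500000=0.0023; V=0.430556+-0.004630+0.002315=0.4282
k=8 src: inc=0.002315, refl=0.002315·0.333333=0.0008; V=0.425926+0.002315+0.000772=0.4290
k=9 load: inc=0.000772, refl=0.000772·-0.500000=-0.0004; V=0.428241+0.000772+-0.000386=0.4286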